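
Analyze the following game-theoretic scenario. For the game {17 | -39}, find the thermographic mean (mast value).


Game = {17 | -39}, a switch {a | b} with numbers a > b.
Its thermograph has left wall a - t and right wall b + t, which meet at t = (a - b)/2, where both equal (a + b)/2. So the mast (mean value) is at (a + b)/2.
Mean = (17 + (-39))/2 = -22/2 = -11

-11


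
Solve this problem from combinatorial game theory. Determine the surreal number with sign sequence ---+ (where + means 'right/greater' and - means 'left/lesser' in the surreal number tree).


Sign expansion: ---+
Rule: track bounds (lo, hi), initially (-inf, +inf). On '+', the current value becomes lo and we move to the simplest number in (value, hi): value + 1 if hi = +inf, otherwise the midpoint (value + hi)/2. On '-', the current value becomes hi and we move to value - 1 if lo = -inf, otherwise the midpoint (lo + value)/2.
Start at 0.
Step 1: sign = -, move left. Bounds: (-inf, 0). Value = -1
Step 2: sign = -, move left. Bounds: (-inf, -1). Value = -2
Step 3: sign = -, move left. Bounds: (-inf, -2). Value = -3
Step 4: sign = +, move right. Bounds: (-3, -2). Value = -5/2
The surreal number with sign expansion ---+ is -5/2.

-5/2


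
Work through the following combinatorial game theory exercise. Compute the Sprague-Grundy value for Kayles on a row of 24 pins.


Kayles: a move removes 1 or 2 adjacent pins from a contiguous row.
Removing pins from a row of k leaves two independent rows (a, b) with a + b = k - 1 (one pin) or a + b = k - 2 (two pins); an end removal gives a = 0.
By Sprague-Grundy, G(k) = mex{ G(a) XOR G(b) } over all these splits. G(0) = 0.
G(1): splits (0,0):0^0=0 -> mex({0}) = 1
G(2): splits (0,1):0^1=1 (0,0):0^0=0 -> mex({0, 1}) = 2
G(3): splits (0,2):0^2=2 (1,1):1^1=0 (0,1):0^1=1 -> mex({0, 1, 2}) = 3
G(4): splits (0,3):0^3=3 (1,2):1^2=3 (0,2):0^2=2 (1,1):1^1=0 -> mex({0, 2, 3}) = 1
G(5): splits (0,4):0^1=1 (1,3):1^3=2 (2,2):2^2=0 (0,3):0^3=3 (1,2):1^2=3 -> mex({0, 1, 2, 3}) = 4
G(6) = mex({0, 1, 2, 4}) = 3
G(7) = mex({0, 1, 3, 4, 5}) = 2
G(8) = mex({0, 2, 3, 5, 6}) = 1
G(9) = mex({0, 1, 2, 3, 6, 7}) = 4
G(10) = mex({0, 1, 3, 4, 5, 7}) = 2
G(11) = mex({0, 1, 2, 3, 4, 5}) = 6
G(12) = mex({0, 1, 2, 3, 5, 6, 7}) = 4
G(13) = mex({0, 2, 3, 4, 6, 7}) = 1
G(14) = mex({0, 1, 4, 5, 6, 7}) = 2
G(15) = mex({0, 1, 2, 3, 4, 5, 6}) = 7
G(16) = mex({0, 2, 3, 5, 6, 7}) = 1
G(17) = mex({0, 1, 2, 3, 5, 6, 7}) = 4
G(18) = mex({0, 1, 2, 4, 5, 6}) = 3
G(19) = mex({0, 1, 3, 4, 5, 7}) = 2
G(20) = mex({0, 2, 3, 4, 5, 6, 7}) = 1
G(21) = mex({0, 1, 2, 3, 5, 6, 7}) = 4
G(22) = mex({0, 1, 2, 3, 4, 5, 7}) = 6
G(23) = mex({0, 1, 2, 3, 4, 5, 6}) = 7
G(24) = mex({0, 1, 2, 3, 5, 6, 7}) = 4
Therefore G(24) = 4.

4


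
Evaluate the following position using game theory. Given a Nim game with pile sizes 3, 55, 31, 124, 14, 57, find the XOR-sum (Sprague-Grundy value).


We need the XOR (exclusive or) of all pile sizes.
After XOR-ing pile 1 (size 3): 0 XOR 3 = 3
After XOR-ing pile 2 (size 55): 3 XOR 55 = 52
After XOR-ing pile 3 (size 31): 52 XOR 31 = 43
After XOR-ing pile 4 (size 124): 43 XOR 124 = 87
After XOR-ing pile 5 (size 14): 87 XOR 14 = 89
After XOR-ing pile 6 (size 57): 89 XOR 57 = 96
The Nim-value of this position is 96.

96


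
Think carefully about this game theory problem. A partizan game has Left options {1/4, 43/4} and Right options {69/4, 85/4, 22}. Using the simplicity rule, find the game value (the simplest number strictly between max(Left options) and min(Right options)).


Left options: {1/4, 43/4}, max = 43/4
Right options: {69/4, 85/4, 22}, min = 69/4
All options are numbers and max(Left) < min(Right), so by the simplicity theorem the value is the simplest (earliest-born) number strictly between 43/4 and 69/4.
Integers 11 through 17 all lie strictly between 43/4 and 69/4.
Among integers, the simplest (lowest birthday = smallest |n|; 0 is born on day 0, +-n on day n) is 11.
No non-integer in the interval can be simpler: if x is a non-integer in the interval, then floor(x) or ceil(x) also lies in the interval (the interval contains an integer), and both are proper prefixes of x's sign expansion, i.e. born earlier. So the game value is 11.
Game value = 11

11


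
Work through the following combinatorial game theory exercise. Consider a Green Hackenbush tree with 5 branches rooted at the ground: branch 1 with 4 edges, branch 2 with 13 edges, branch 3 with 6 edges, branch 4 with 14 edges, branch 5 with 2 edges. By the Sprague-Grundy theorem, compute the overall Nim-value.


The tree has 5 branches from the ground vertex.
In Green Hackenbush, the Nim-value of a simple path of length k is k.
Branch 1: length 4, Nim-value = 4
Branch 2: length 13, Nim-value = 13
Branch 3: length 6, Nim-value = 6
Branch 4: length 14, Nim-value = 14
Branch 5: length 2, Nim-value = 2
Total Nim-value = XOR of all branch values:
0 XOR 4 = 4
4 XOR 13 = 9
9 XOR 6 = 15
15 XOR 14 = 1
1 XOR 2 = 3
Nim-value of the tree = 3

3


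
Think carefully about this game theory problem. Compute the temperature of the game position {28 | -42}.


The game is {28 | -42}, a switch {a | b} with numbers a > b.
Cooling {a | b} by t gives {a - t | b + t}, which stops being hot when a - t = b + t, i.e. at t = (a - b)/2. So the temperature of a switch is (a - b)/2.
Temperature = (Left option - Right option) / 2
= (28 - (-42)) / 2
= 70 / 2
= 35

35


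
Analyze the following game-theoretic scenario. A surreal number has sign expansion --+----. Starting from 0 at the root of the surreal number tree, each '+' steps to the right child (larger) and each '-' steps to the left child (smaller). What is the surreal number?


Sign expansion: --+----
Rule: track bounds (lo, hi), initially (-inf, +inf). On '+', the current value becomes lo and we move to the simplest number in (value, hi): value + 1 if hi = +inf, otherwise the midpoint (value + hi)/2. On '-', the current value becomes hi and we move to value - 1 if lo = -inf, otherwise the midpoint (lo + value)/2.
Start at 0.
Step 1: sign = -, move left. Bounds: (-inf, 0). Value = -1
Step 2: sign = -, move left. Bounds: (-inf, -1). Value = -2
Step 3: sign = +, move right. Bounds: (-2, -1). Value = -3/2
Step 4: sign = -, move left. Bounds: (-2, -3/2). Value = -7/4
Step 5: sign = -, move left. Bounds: (-2, -7/4). Value = -15/8
Step 6: sign = -, move left. Bounds: (-2, -15/8). Value = -31/16
Step 7: sign = -, move left. Bounds: (-2, -31/16). Value = -63/32
The surreal number with sign expansion --+---- is -63/32.

-63/32


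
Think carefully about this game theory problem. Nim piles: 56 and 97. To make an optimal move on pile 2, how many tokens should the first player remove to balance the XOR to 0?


Piles: 56 and 97
Current XOR: 56 XOR 97 = 89 (non-zero, so this is an N-position).
To make the XOR zero, we need to find a move that balances the piles.
For pile 2 (size 97): target = 97 XOR 89 = 56
We reduce pile 2 from 97 to 56.
Tokens removed: 97 - 56 = 41
Verification: 56 XOR 56 = 0

41


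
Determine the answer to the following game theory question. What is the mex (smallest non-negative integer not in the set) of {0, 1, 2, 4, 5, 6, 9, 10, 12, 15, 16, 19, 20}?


Set = {0, 1, 2, 4, 5, 6, 9, 10, 12, 15, 16, 19, 20}
0 is in the set.
1 is in the set.
2 is in the set.
3 is NOT in the set. This is the mex.
mex = 3

3


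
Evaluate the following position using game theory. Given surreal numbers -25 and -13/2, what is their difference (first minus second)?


x = -25, y = -13/2
Converting to common denominator: 2
x = -50/2, y = -13/2
x - y = -25 - -13/2 = -37/2

-37/2


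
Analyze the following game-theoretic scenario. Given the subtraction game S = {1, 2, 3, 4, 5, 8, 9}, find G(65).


The subtraction set is S = {1, 2, 3, 4, 5, 8, 9}.
G(k) = mex{ G(k - s) : s in S, s <= k }. We compute iteratively: G(0) = 0.
G(1) = mex({0}) = 1
G(2) = mex({0, 1}) = 2
G(3) = mex({0, 1, 2}) = 3
G(4) = mex({0, 1, 2, 3}) = 4
G(5) = mex({0, 1, 2, 3, 4}) = 5
G(6) = mex({1, 2, 3, 4, 5}) = 0
G(7) = mex({0, 2, 3, 4, 5}) = 1
G(8) = mex({0, 1, 3, 4, 5}) = 2
G(9) = mex({0, 1, 2, 4, 5}) = 3
G(10) = mex({0, 1, 2, 3, 5}) = 4
G(11) = mex({0, 1, 2, 3, 4}) = 5
G(12) = mex({1, 2, 3, 4, 5}) = 0
G(13) = mex({0, 2, 3, 4, 5}) = 1
G(14) = mex({0, 1, 3, 4, 5}) = 2
Observe that G(6)..G(14) = 0, 1, 2, 3, 4, 5, 0, 1, 2 repeats G(0)..G(8) = 0, 1, 2, 3, 4, 5, 0, 1, 2.
For k >= max(S) = 9, G(k) is determined by the previous 9 values G(k-9)..G(k-1); a window of 9 consecutive values has recurred shifted by 6, so by induction G(k + 6) = G(k) for all k >= 0: the sequence is periodic from the start with period 6.
One period: G(0..5) = 0, 1, 2, 3, 4, 5.
65 mod 6 = 5, so G(65) = G(5) = 5.

5


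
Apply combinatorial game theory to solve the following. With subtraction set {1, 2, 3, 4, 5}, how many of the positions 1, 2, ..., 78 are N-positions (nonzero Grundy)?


Subtraction set S = {1, 2, 3, 4, 5}, so G(n) = n mod 6.
G(n) = 0 when n is a multiple of 6.
Multiples of 6 in [1, 78]: 13
N-positions (nonzero Grundy) = 78 - 13 = 65

65


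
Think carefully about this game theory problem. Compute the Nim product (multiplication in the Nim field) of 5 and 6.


Nim multiplication is bilinear over XOR: (u XOR v) * w = (u*w) XOR (v*w).
So we split each operand into its bit components and XOR the pairwise Nim products.
5 = 1 + 4 (as XOR of powers of 2).
6 = 2 + 4 (as XOR of powers of 2).
Using the standard Nim-product table on single bits:
  2*2 = 3,   2*4 = 8,   2*8 = 12,
  4*4 = 6,   4*8 = 11,  8*8 = 13,
and  1*x = x (identity), k*l = l*k (commutative).
Pairwise Nim products:
  1 * 2 = 2
  1 * 4 = 4
  4 * 2 = 8
  4 * 4 = 6
XOR them: 2 XOR 4 XOR 8 XOR 6 = 8.
Result: 5 * 6 = 8 (in Nim).

8


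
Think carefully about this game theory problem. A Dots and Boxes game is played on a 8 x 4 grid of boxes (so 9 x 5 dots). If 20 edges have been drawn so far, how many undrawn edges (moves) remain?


Grid: 8 x 4 boxes, i.e. 9 rows and 5 columns of dots.
Horizontal edges: (rows + 1) * cols = 9 * 4 = 36
Vertical edges: rows * (cols + 1) = 8 * 5 = 40
Total edges: 36 + 40 = 76
Edges drawn: 20
Remaining: 76 - 20 = 56

56


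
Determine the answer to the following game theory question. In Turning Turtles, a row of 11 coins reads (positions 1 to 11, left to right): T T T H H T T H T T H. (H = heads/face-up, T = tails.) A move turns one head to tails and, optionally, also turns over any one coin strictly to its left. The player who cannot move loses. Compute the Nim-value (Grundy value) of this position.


Coins: T T T H H T T H T T H
Key fact: a single head at position k behaves exactly like a Nim heap of size k (turning it to T and optionally flipping a coin at j < k corresponds to moving the heap from k to j, or to 0), and heads combine as a disjunctive sum (two heads at the same place would cancel, matching j XOR j = 0). So the Nim-value is the XOR of the 1-indexed positions of the heads.
Face-up positions (1-indexed): [4, 5, 8, 11]
XOR 0 with 4: 0 XOR 4 = 4
XOR 4 with 5: 4 XOR 5 = 1
XOR 1 with 8: 1 XOR 8 = 9
XOR 9 with 11: 9 XOR 11 = 2
Nim-value = 2

2


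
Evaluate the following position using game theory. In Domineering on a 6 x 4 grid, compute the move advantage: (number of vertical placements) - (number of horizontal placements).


Board is 6 x 4 (rows x cols).
Left (vertical) placements: (rows-1) * cols = 5 * 4 = 20
Right (horizontal) placements: rows * (cols-1) = 6 * 3 = 18
Advantage = Left - Right = 20 - 18 = 2

2


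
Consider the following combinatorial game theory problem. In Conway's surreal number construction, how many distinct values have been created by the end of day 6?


Day 0: {|} = 0 is born. Count = 1.
Day n: the number of surreal numbers born by day n is 2^(n+1) - 1.
By day 0: 2^1 - 1 = 1
By day 1: 2^2 - 1 = 3
By day 2: 2^3 - 1 = 7
By day 3: 2^4 - 1 = 15
By day 4: 2^5 - 1 = 31
By day 5: 2^6 - 1 = 63
By day 6: 2^7 - 1 = 127
By day 6: 127 surreal numbers.

127


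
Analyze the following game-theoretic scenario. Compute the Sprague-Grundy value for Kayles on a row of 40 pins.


Kayles: a move removes 1 or 2 adjacent pins from a contiguous row.
Removing pins from a row of k leaves two independent rows (a, b) with a + b = k - 1 (one pin) or a + b = k - 2 (two pins); an end removal gives a = 0.
By Sprague-Grundy, G(k) = mex{ G(a) XOR G(b) } over all these splits. G(0) = 0.
G(1): splits (0,0):0^0=0 -> mex({0}) = 1
G(2): splits (0,1):0^1=1 (0,0):0^0=0 -> mex({0, 1}) = 2
G(3): splits (0,2):0^2=2 (1,1):1^1=0 (0,1):0^1=1 -> mex({0, 1, 2}) = 3
G(4): splits (0,3):0^3=3 (1,2):1^2=3 (0,2):0^2=2 (1,1):1^1=0 -> mex({0, 2, 3}) = 1
G(5): splits (0,4):0^1=1 (1,3):1^3=2 (2,2):2^2=0 (0,3):0^3=3 (1,2):1^2=3 -> mex({0, 1, 2, 3}) = 4
G(6) = mex({0, 1, 2, 4}) = 3
G(7) = mex({0, 1, 3, 4, 5}) = 2
G(8) = mex({0, 2, 3, 5, 6}) = 1
G(9) = mex({0, 1, 2, 3, 6, 7}) = 4
G(10) = mex({0, 1, 3, 4, 5, 7}) = 2
G(11) = mex({0, 1, 2, 3, 4, 5}) = 6
G(12) = mex({0, 1, 2, 3, 5, 6, 7}) = 4
G(13) = mex({0, 2, 3, 4, 6, 7}) = 1
G(14) = mex({0, 1, 4, 5, 6, 7}) = 2
G(15) = mex({0, 1, 2, 3, 4, 5, 6}) = 7
G(16) = mex({0, 2, 3, 5, 6, 7}) = 1
G(17) = mex({0, 1, 2, 3, 5, 6, 7}) = 4
G(18) = mex({0, 1, 2, 4, 5, 6}) = 3
G(19) = mex({0, 1, 3, 4, 5, 7}) = 2
G(20) = mex({0, 2, 3, 4, 5, 6, 7}) = 1
G(21) = mex({0, 1, 2, 3, 5, 6, 7}) = 4
G(22) = mex({0, 1, 2, 3, 4, 5, 7}) = 6
G(23) = mex({0, 1, 2, 3, 4, 5, 6}) = 7
G(24) = mex({0, 1, 2, 3, 5, 6, 7}) = 4
G(25) = mex({0, 2, 3, 4, 6, 7}) = 1
G(26) = mex({0, 1, 3, 4, 5, 6, 7}) = 2
G(27) = mex({0, 1, 2, 3, 4, 5, 6, 7}) = 8
G(28) = mex({0, 1, 2, 3, 4, 6, 7, 8}) = 5
G(29) = mex({0, 1, 2, 3, 5, 6, 7, 8, 9}) = 4
G(30) = mex({0, 1, 2, 3, 4, 5, 6, 9, 10}) = 7
G(31) = mex({0, 1, 3, 4, 5, 7, 10, 11}) = 2
G(32) = mex({0, 2, 3, 4, 5, 6, 7, 9, 11}) = 1
G(33) = mex({0, 1, 2, 3, 4, 5, 6, 7, 9, 12}) = 8
G(34) = mex({0, 1, 2, 3, 4, 5, 7, 8, 11, 12}) = 6
G(35) = mex({0, 1, 2, 3, 4, 5, 6, 8, 9, 10, 11}) = 7
G(36) = mex({0, 1, 2, 3, 5, 6, 7, 9, 10}) = 4
G(37) = mex({0, 2, 3, 4, 6, 7, 9, 10, 11, 12}) = 1
G(38) = mex({0, 1, 3, 4, 5, 6, 7, 9, 10, 11, 12}) = 2
G(39) = mex({0, 1, 2, 4, 5, 6, 7, 9, 10, 12, 14}) = 3
G(40) = mex({0, 2, 3, 4, 6, 7, 11, 12, 14}) = 1
Therefore G(40) = 1.

1


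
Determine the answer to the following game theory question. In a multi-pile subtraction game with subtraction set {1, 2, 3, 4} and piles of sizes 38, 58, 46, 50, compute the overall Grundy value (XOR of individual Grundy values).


Subtraction set: {1, 2, 3, 4}
For this subtraction set, G(n) = n mod 5 (period = max + 1 = 5).
Pile 1 (size 38): G(38) = 38 mod 5 = 3
Pile 2 (size 58): G(58) = 58 mod 5 = 3
Pile 3 (size 46): G(46) = 46 mod 5 = 1
Pile 4 (size 50): G(50) = 50 mod 5 = 0
Total Grundy value = XOR of all: 3 XOR 3 XOR 1 XOR 0 = 1

1


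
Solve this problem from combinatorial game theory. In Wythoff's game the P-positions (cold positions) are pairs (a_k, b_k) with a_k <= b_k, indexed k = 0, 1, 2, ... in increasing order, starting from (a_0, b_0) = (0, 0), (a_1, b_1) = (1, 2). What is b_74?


By Wythoff's theorem, a_k = floor(k * phi) and b_k = floor(k * phi^2) = a_k + k, where phi = (1 + sqrt(5))/2 is the golden ratio.
phi = (1 + sqrt(5))/2 = 1.618034
phi^2 = phi + 1 = 2.618034
k = 74
k * phi^2 = 74 * 2.618034 = 193.734515
b_74 = floor(k * phi^2) = 193 (check: a_74 + k = 119 + 74 = 193)

193


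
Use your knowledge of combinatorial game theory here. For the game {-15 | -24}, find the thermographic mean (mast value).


Game = {-15 | -24}, a switch {a | b} with numbers a > b.
Its thermograph has left wall a - t and right wall b + t, which meet at t = (a - b)/2, where both equal (a + b)/2. So the mast (mean value) is at (a + b)/2.
Mean = (-15 + (-24))/2 = -39/2 = -39/2

-39/2


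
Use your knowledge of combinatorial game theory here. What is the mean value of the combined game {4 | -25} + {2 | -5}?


G1 = {4 | -25}, G2 = {2 | -5}
Each is a switch {a | b} with numbers a > b; its mean value is (a + b)/2, and mean value is additive over game sums: m(G1 + G2) = m(G1) + m(G2).
Mean of G1 = (4 + (-25))/2 = -21/2 = -21/2
Mean of G2 = (2 + (-5))/2 = -3/2 = -3/2
Mean of G1 + G2 = -21/2 + -3/2 = -12

-12


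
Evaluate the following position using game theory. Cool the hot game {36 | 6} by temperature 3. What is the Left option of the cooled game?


Original game: {36 | 6} (a switch {a | b} with a > b).
Cooling by t (for t below the temperature (a - b)/2 = 15) taxes each move by t: {a | b} cooled by t is {a - t | b + t}.
Cooling amount: t = 3
Cooled Left option: 36 - 3 = 33
Cooled Right option: 6 + 3 = 9
Cooled game: {33 | 9}
Left option = 33

33


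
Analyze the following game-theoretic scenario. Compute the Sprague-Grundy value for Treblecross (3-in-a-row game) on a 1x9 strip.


Treblecross: place X on empty cells; 3-in-a-row wins.
Playing within two cells of an existing X lets the opponent win at once, so sensible play treats the cells i-2..i+2 around each X as dead. The player left with no safe cell loses, so this is a normal-play take-away game on strips of safe cells.
Placing X at cell i (0-indexed) of a strip of k safe cells leaves independent strips of sizes max(0, i-2) and max(0, k-i-3). Hence G(k) = mex{ G(max(0,i-2)) XOR G(max(0,k-i-3)) : 0 <= i < k }, with G(0) = 0.
G(1): splits (0,0):0^0=0 -> mex({0}) = 1
G(2): splits (0,0):0^0=0 -> mex({0}) = 1
G(3): splits (0,0):0^0=0 -> mex({0}) = 1
G(4): splits (0,1):0^1=1 (0,0):0^0=0 -> mex({0, 1}) = 2
G(5): splits (0,2):0^1=1 (0,1):0^1=1 (0,0):0^0=0 -> mex({0, 1}) = 2
G(6) = mex({1}) = 0
G(7) = mex({0, 1, 2}) = 3
G(8) = mex({0, 1, 2}) = 3
G(9) = mex({0, 2}) = 1
Therefore G(9) = 1.

1


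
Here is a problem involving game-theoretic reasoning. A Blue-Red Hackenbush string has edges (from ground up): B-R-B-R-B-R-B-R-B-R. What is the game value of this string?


Edges (from ground): B-R-B-R-B-R-B-R-B-R
By Berlekamp's sign-expansion rule, a Blue-Red Hackenbush stalk has the value of the surreal number whose sign sequence is the edge sequence with B -> + and R -> -.
Sign sequence: +-+-+-+-+-
Trace the sign expansion in the surreal number tree, starting from 0:
Edge 1: B (sign +) -> bounds (0, +inf), value = 1
Edge 2: R (sign -) -> bounds (0, 1), value = 1/2
Edge 3: B (sign +) -> bounds (1/2, 1), value = 3/4
Edge 4: R (sign -) -> bounds (1/2, 3/4), value = 5/8
Edge 5: B (sign +) -> bounds (5/8, 3/4), value = 11/16
Edge 6: R (sign -) -> bounds (5/8, 11/16), value = 21/32
Edge 7: B (sign +) -> bounds (21/32, 11/16), value = 43/64
Edge 8: R (sign -) -> bounds (21/32, 43/64), value = 85/128
Edge 9: B (sign +) -> bounds (85/128, 43/64), value = 171/256
Edge 10: R (sign -) -> bounds (85/128, 171/256), value = 341/512
Game value = 341/512

341/512


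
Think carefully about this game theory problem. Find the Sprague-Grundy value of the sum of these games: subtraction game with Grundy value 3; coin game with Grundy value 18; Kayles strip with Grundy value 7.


By the Sprague-Grundy theorem, the Grundy value of a sum of games is the XOR of individual Grundy values.
subtraction game: Grundy value = 3. Running XOR: 0 XOR 3 = 3
coin game: Grundy value = 18. Running XOR: 3 XOR 18 = 17
Kayles strip: Grundy value = 7. Running XOR: 17 XOR 7 = 22
The combined Grundy value is 22.

22


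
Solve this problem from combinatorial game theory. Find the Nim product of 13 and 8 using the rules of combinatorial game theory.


Nim multiplication is bilinear over XOR: (u XOR v) * w = (u*w) XOR (v*w).
So we split each operand into its bit components and XOR the pairwise Nim products.
13 = 1 + 4 + 8 (as XOR of powers of 2).
8 = 8 (as XOR of powers of 2).
Using the standard Nim-product table on single bits:
  2*2 = 3,   2*4 = 8,   2*8 = 12,
  4*4 = 6,   4*8 = 11,  8*8 = 13,
and  1*x = x (identity), k*l = l*k (commutative).
Pairwise Nim products:
  1 * 8 = 8
  4 * 8 = 11
  8 * 8 = 13
XOR them: 8 XOR 11 XOR 13 = 14.
Result: 13 * 8 = 14 (in Nim).

14


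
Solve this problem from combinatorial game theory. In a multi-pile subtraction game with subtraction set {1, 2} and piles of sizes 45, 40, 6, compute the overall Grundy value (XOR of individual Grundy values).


Subtraction set: {1, 2}
For this subtraction set, G(n) = n mod 3 (period = max + 1 = 3).
Pile 1 (size 45): G(45) = 45 mod 3 = 0
Pile 2 (size 40): G(40) = 40 mod 3 = 1
Pile 3 (size 6): G(6) = 6 mod 3 = 0
Total Grundy value = XOR of all: 0 XOR 1 XOR 0 = 1

1


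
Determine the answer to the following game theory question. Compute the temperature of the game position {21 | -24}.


The game is {21 | -24}, a switch {a | b} with numbers a > b.
Cooling {a | b} by t gives {a - t | b + t}, which stops being hot when a - t = b + t, i.e. at t = (a - b)/2. So the temperature of a switch is (a - b)/2.
Temperature = (Left option - Right option) / 2
= (21 - (-24)) / 2
= 45 / 2
= 45/2

45/2


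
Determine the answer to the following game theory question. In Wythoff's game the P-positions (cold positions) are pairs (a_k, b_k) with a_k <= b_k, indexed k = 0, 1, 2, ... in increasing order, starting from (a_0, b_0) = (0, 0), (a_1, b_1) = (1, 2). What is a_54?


By Wythoff's theorem, a_k = floor(k * phi) and b_k = floor(k * phi^2) = a_k + k, where phi = (1 + sqrt(5))/2 is the golden ratio.
phi = (1 + sqrt(5))/2 = 1.618034
k = 54
k * phi = 54 * 1.618034 = 87.373835
a_54 = floor(k * phi) = 87

87


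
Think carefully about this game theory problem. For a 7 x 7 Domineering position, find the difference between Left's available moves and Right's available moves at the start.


Board is 7 x 7 (rows x cols).
Left (vertical) placements: (rows-1) * cols = 6 * 7 = 42
Right (horizontal) placements: rows * (cols-1) = 7 * 6 = 42
Advantage = Left - Right = 42 - 42 = 0

0


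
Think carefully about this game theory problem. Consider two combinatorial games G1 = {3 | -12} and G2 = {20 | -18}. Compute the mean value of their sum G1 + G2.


G1 = {3 | -12}, G2 = {20 | -18}
Each is a switch {a | b} with numbers a > b; its mean value is (a + b)/2, and mean value is additive over game sums: m(G1 + G2) = m(G1) + m(G2).
Mean of G1 = (3 + (-12))/2 = -9/2 = -9/2
Mean of G2 = (20 + (-18))/2 = 2/2 = 1
Mean of G1 + G2 = -9/2 + 1 = -7/2

-7/2


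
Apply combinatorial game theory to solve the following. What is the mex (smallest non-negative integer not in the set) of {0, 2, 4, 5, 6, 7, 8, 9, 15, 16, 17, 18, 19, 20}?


Set = {0, 2, 4, 5, 6, 7, 8, 9, 15, 16, 17, 18, 19, 20}
0 is in the set.
1 is NOT in the set. This is the mex.
mex = 1

1


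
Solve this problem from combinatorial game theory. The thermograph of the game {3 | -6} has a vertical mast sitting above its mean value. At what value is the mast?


Game = {3 | -6}, a switch {a | b} with numbers a > b.
Its thermograph has left wall a - t and right wall b + t, which meet at t = (a - b)/2, where both equal (a + b)/2. So the mast (mean value) is at (a + b)/2.
Mean = (3 + (-6))/2 = -3/2 = -3/2

-3/2


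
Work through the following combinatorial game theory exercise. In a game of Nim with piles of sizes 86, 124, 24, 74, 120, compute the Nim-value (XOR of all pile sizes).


We need the XOR (exclusive or) of all pile sizes.
After XOR-ing pile 1 (size 86): 0 XOR 86 = 86
After XOR-ing pile 2 (size 124): 86 XOR 124 = 42
After XOR-ing pile 3 (size 24): 42 XOR 24 = 50
After XOR-ing pile 4 (size 74): 50 XOR 74 = 120
After XOR-ing pile 5 (size 120): 120 XOR 120 = 0
The Nim-value of this position is 0.

0


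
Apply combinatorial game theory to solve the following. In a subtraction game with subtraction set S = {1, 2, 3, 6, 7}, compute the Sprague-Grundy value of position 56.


The subtraction set is S = {1, 2, 3, 6, 7}.
G(k) = mex{ G(k - s) : s in S, s <= k }. We compute iteratively: G(0) = 0.
G(1) = mex({0}) = 1
G(2) = mex({0, 1}) = 2
G(3) = mex({0, 1, 2}) = 3
G(4) = mex({1, 2, 3}) = 0
G(5) = mex({0, 2, 3}) = 1
G(6) = mex({0, 1, 3}) = 2
G(7) = mex({0, 1, 2}) = 3
G(8) = mex({1, 2, 3}) = 0
G(9) = mex({0, 2, 3}) = 1
G(10) = mex({0, 1, 3}) = 2
Observe that G(4)..G(10) = 0, 1, 2, 3, 0, 1, 2 repeats G(0)..G(6) = 0, 1, 2, 3, 0, 1, 2.
For k >= max(S) = 7, G(k) is determined by the previous 7 values G(k-7)..G(k-1); a window of 7 consecutive values has recurred shifted by 4, so by induction G(k + 4) = G(k) for all k >= 0: the sequence is periodic from the start with period 4.
One period: G(0..3) = 0, 1, 2, 3.
56 mod 4 = 0, so G(56) = G(0) = 0.

0


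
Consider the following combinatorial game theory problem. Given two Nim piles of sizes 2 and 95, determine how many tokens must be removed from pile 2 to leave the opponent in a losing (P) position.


Piles: 2 and 95
Current XOR: 2 XOR 95 = 93 (non-zero, so this is an N-position).
To make the XOR zero, we need to find a move that balances the piles.
For pile 2 (size 95): target = 95 XOR 93 = 2
We reduce pile 2 from 95 to 2.
Tokens removed: 95 - 2 = 93
Verification: 2 XOR 2 = 0

93


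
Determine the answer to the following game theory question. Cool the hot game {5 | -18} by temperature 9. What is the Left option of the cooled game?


Original game: {5 | -18} (a switch {a | b} with a > b).
Cooling by t (for t below the temperature (a - b)/2 = 23/2) taxes each move by t: {a | b} cooled by t is {a - t | b + t}.
Cooling amount: t = 9
Cooled Left option: 5 - 9 = -4
Cooled Right option: -18 + 9 = -9
Cooled game: {-4 | -9}
Left option = -4

-4


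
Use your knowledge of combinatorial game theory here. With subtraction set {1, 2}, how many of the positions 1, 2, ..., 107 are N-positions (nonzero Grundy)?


Subtraction set S = {1, 2}, so G(n) = n mod 3.
G(n) = 0 when n is a multiple of 3.
Multiples of 3 in [1, 107]: 35
N-positions (nonzero Grundy) = 107 - 35 = 72

72


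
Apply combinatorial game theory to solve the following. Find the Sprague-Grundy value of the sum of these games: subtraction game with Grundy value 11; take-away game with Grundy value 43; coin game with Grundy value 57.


By the Sprague-Grundy theorem, the Grundy value of a sum of games is the XOR of individual Grundy values.
subtraction game: Grundy value = 11. Running XOR: 0 XOR 11 = 11
take-away game: Grundy value = 43. Running XOR: 11 XOR 43 = 32
coin game: Grundy value = 57. Running XOR: 32 XOR 57 = 25
The combined Grundy value is 25.

25


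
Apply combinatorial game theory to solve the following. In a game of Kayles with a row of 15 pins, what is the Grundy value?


Kayles: a move removes 1 or 2 adjacent pins from a contiguous row.
Removing pins from a row of k leaves two independent rows (a, b) with a + b = k - 1 (one pin) or a + b = k - 2 (two pins); an end removal gives a = 0.
By Sprague-Grundy, G(k) = mex{ G(a) XOR G(b) } over all these splits. G(0) = 0.
G(1): splits (0,0):0^0=0 -> mex({0}) = 1
G(2): splits (0,1):0^1=1 (0,0):0^0=0 -> mex({0, 1}) = 2
G(3): splits (0,2):0^2=2 (1,1):1^1=0 (0,1):0^1=1 -> mex({0, 1, 2}) = 3
G(4): splits (0,3):0^3=3 (1,2):1^2=3 (0,2):0^2=2 (1,1):1^1=0 -> mex({0, 2, 3}) = 1
G(5): splits (0,4):0^1=1 (1,3):1^3=2 (2,2):2^2=0 (0,3):0^3=3 (1,2):1^2=3 -> mex({0, 1, 2, 3}) = 4
G(6) = mex({0, 1, 2, 4}) = 3
G(7) = mex({0, 1, 3, 4, 5}) = 2
G(8) = mex({0, 2, 3, 5, 6}) = 1
G(9) = mex({0, 1, 2, 3, 6, 7}) = 4
G(10) = mex({0, 1, 3, 4, 5, 7}) = 2
G(11) = mex({0, 1, 2, 3, 4, 5}) = 6
G(12) = mex({0, 1, 2, 3, 5, 6, 7}) = 4
G(13) = mex({0, 2, 3, 4, 6, 7}) = 1
G(14) = mex({0, 1, 4, 5, 6, 7}) = 2
G(15) = mex({0, 1, 2, 3, 4, 5, 6}) = 7
Therefore G(15) = 7.

7


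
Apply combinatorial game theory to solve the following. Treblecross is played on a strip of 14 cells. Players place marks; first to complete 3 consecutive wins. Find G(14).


Treblecross: place X on empty cells; 3-in-a-row wins.
Playing within two cells of an existing X lets the opponent win at once, so sensible play treats the cells i-2..i+2 around each X as dead. The player left with no safe cell loses, so this is a normal-play take-away game on strips of safe cells.
Placing X at cell i (0-indexed) of a strip of k safe cells leaves independent strips of sizes max(0, i-2) and max(0, k-i-3). Hence G(k) = mex{ G(max(0,i-2)) XOR G(max(0,k-i-3)) : 0 <= i < k }, with G(0) = 0.
G(1): splits (0,0):0^0=0 -> mex({0}) = 1
G(2): splits (0,0):0^0=0 -> mex({0}) = 1
G(3): splits (0,0):0^0=0 -> mex({0}) = 1
G(4): splits (0,1):0^1=1 (0,0):0^0=0 -> mex({0, 1}) = 2
G(5): splits (0,2):0^1=1 (0,1):0^1=1 (0,0):0^0=0 -> mex({0, 1}) = 2
G(6) = mex({1}) = 0
G(7) = mex({0, 1, 2}) = 3
G(8) = mex({0, 1, 2}) = 3
G(9) = mex({0, 2}) = 1
G(10) = mex({0, 2, 3}) = 1
G(11) = mex({0, 3}) = 1
G(12) = mex({1, 3}) = 0
G(13) = mex({0, 1, 2, 3}) = 4
G(14) = mex({0, 1, 2}) = 3
Therefore G(14) = 3.

3


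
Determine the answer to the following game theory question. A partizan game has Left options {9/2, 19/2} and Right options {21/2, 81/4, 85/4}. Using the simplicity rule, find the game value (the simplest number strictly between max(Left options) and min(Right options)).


Left options: {9/2, 19/2}, max = 19/2
Right options: {21/2, 81/4, 85/4}, min = 21/2
All options are numbers and max(Left) < min(Right), so by the simplicity theorem the value is the simplest (earliest-born) number strictly between 19/2 and 21/2.
The only integer strictly between 19/2 and 21/2 is 10.
No non-integer in the interval can be simpler: if x is a non-integer in the interval, then floor(x) or ceil(x) also lies in the interval (the interval contains an integer), and both are proper prefixes of x's sign expansion, i.e. born earlier. So the game value is 10.
Game value = 10

10


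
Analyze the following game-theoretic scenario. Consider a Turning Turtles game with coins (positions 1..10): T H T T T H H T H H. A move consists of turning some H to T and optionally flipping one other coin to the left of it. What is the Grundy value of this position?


Coins: T H T T T H H T H H
Key fact: a single head at position k behaves exactly like a Nim heap of size k (turning it to T and optionally flipping a coin at j < k corresponds to moving the heap from k to j, or to 0), and heads combine as a disjunctive sum (two heads at the same place would cancel, matching j XOR j = 0). So the Nim-value is the XOR of the 1-indexed positions of the heads.
Face-up positions (1-indexed): [2, 6, 7, 9, 10]
XOR 0 with 2: 0 XOR 2 = 2
XOR 2 with 6: 2 XOR 6 = 4
XOR 4 with 7: 4 XOR 7 = 3
XOR 3 with 9: 3 XOR 9 = 10
XOR 10 with 10: 10 XOR 10 = 0
Nim-value = 0

0


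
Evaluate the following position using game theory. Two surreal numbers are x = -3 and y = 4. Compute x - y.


x = -3, y = 4
x - y = -3 - 4 = -7

-7


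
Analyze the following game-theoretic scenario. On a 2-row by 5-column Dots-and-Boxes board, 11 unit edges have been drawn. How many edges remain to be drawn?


Grid: 2 x 5 boxes, i.e. 3 rows and 6 columns of dots.
Horizontal edges: (rows + 1) * cols = 3 * 5 = 15
Vertical edges: rows * (cols + 1) = 2 * 6 = 12
Total edges: 15 + 12 = 27
Edges drawn: 11
Remaining: 27 - 11 = 16

16


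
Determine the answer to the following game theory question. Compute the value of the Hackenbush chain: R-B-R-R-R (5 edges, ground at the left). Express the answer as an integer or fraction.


Edges (from ground): R-B-R-R-R
By Berlekamp's sign-expansion rule, a Blue-Red Hackenbush stalk has the value of the surreal number whose sign sequence is the edge sequence with B -> + and R -> -.
Sign sequence: -+---
Trace the sign expansion in the surreal number tree, starting from 0:
Edge 1: R (sign -) -> bounds (-inf, 0), value = -1
Edge 2: B (sign +) -> bounds (-1, 0), value = -1/2
Edge 3: R (sign -) -> bounds (-1, -1/2), value = -3/4
Edge 4: R (sign -) -> bounds (-1, -3/4), value = -7/8
Edge 5: R (sign -) -> bounds (-1, -7/8), value = -15/16
Game value = -15/16

-15/16


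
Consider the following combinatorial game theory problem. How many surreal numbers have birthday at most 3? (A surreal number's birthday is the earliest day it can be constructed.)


Day 0: {|} = 0 is born. Count = 1.
Day n: the number of surreal numbers born by day n is 2^(n+1) - 1.
By day 0: 2^1 - 1 = 1
By day 1: 2^2 - 1 = 3
By day 2: 2^3 - 1 = 7
By day 3: 2^4 - 1 = 15
By day 3: 15 surreal numbers.

15


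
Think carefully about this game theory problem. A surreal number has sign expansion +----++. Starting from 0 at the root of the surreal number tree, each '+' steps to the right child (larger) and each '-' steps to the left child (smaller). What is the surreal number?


Sign expansion: +----++
Rule: track bounds (lo, hi), initially (-inf, +inf). On '+', the current value becomes lo and we move to the simplest number in (value, hi): value + 1 if hi = +inf, otherwise the midpoint (value + hi)/2. On '-', the current value becomes hi and we move to value - 1 if lo = -inf, otherwise the midpoint (lo + value)/2.
Start at 0.
Step 1: sign = +, move right. Bounds: (0, +inf). Value = 1
Step 2: sign = -, move left. Bounds: (0, 1). Value = 1/2
Step 3: sign = -, move left. Bounds: (0, 1/2). Value = 1/4
Step 4: sign = -, move left. Bounds: (0, 1/4). Value = 1/8
Step 5: sign = -, move left. Bounds: (0, 1/8). Value = 1/16
Step 6: sign = +, move right. Bounds: (1/16, 1/8). Value = 3/32
Step 7: sign = +, move right. Bounds: (3/32, 1/8). Value = 7/64
The surreal number with sign expansion +----++ is 7/64.

7/64


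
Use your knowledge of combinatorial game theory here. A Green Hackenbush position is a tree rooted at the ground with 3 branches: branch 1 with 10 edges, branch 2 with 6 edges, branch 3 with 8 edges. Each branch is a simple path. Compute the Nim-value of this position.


The tree has 3 branches from the ground vertex.
In Green Hackenbush, the Nim-value of a simple path of length k is k.
Branch 1: length 10, Nim-value = 10
Branch 2: length 6, Nim-value = 6
Branch 3: length 8, Nim-value = 8
Total Nim-value = XOR of all branch values:
0 XOR 10 = 10
10 XOR 6 = 12
12 XOR 8 = 4
Nim-value of the tree = 4

4


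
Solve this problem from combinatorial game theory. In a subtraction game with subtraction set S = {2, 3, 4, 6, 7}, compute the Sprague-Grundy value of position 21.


The subtraction set is S = {2, 3, 4, 6, 7}.
G(k) = mex{ G(k - s) : s in S, s <= k }. We compute iteratively: G(0) = 0.
G(1) = mex({}) = 0
G(2) = mex({0}) = 1
G(3) = mex({0}) = 1
G(4) = mex({0, 1}) = 2
G(5) = mex({0, 1}) = 2
G(6) = mex({0, 1, 2}) = 3
G(7) = mex({0, 1, 2}) = 3
G(8) = mex({0, 1, 2, 3}) = 4
G(9) = mex({1, 2, 3}) = 0
G(10) = mex({1, 2, 3, 4}) = 0
G(11) = mex({0, 2, 3, 4}) = 1
G(12) = mex({0, 2, 3, 4}) = 1
G(13) = mex({0, 1, 3}) = 2
G(14) = mex({0, 1, 3, 4}) = 2
G(15) = mex({0, 1, 2, 4}) = 3
Observe that G(9)..G(15) = 0, 0, 1, 1, 2, 2, 3 repeats G(0)..G(6) = 0, 0, 1, 1, 2, 2, 3.
For k >= max(S) = 7, G(k) is determined by the previous 7 values G(k-7)..G(k-1); a window of 7 consecutive values has recurred shifted by 9, so by induction G(k + 9) = G(k) for all k >= 0: the sequence is periodic from the start with period 9.
One period: G(0..8) = 0, 0, 1, 1, 2, 2, 3, 3, 4.
21 mod 9 = 3, so G(21) = G(3) = 1.

1


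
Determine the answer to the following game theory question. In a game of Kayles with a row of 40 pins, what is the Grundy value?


Kayles: a move removes 1 or 2 adjacent pins from a contiguous row.
Removing pins from a row of k leaves two independent rows (a, b) with a + b = k - 1 (one pin) or a + b = k - 2 (two pins); an end removal gives a = 0.
By Sprague-Grundy, G(k) = mex{ G(a) XOR G(b) } over all these splits. G(0) = 0.
G(1): splits (0,0):0^0=0 -> mex({0}) = 1
G(2): splits (0,1):0^1=1 (0,0):0^0=0 -> mex({0, 1}) = 2
G(3): splits (0,2):0^2=2 (1,1):1^1=0 (0,1):0^1=1 -> mex({0, 1, 2}) = 3
G(4): splits (0,3):0^3=3 (1,2):1^2=3 (0,2):0^2=2 (1,1):1^1=0 -> mex({0, 2, 3}) = 1
G(5): splits (0,4):0^1=1 (1,3):1^3=2 (2,2):2^2=0 (0,3):0^3=3 (1,2):1^2=3 -> mex({0, 1, 2, 3}) = 4
G(6) = mex({0, 1, 2, 4}) = 3
G(7) = mex({0, 1, 3, 4, 5}) = 2
G(8) = mex({0, 2, 3, 5, 6}) = 1
G(9) = mex({0, 1, 2, 3, 6, 7}) = 4
G(10) = mex({0, 1, 3, 4, 5, 7}) = 2
G(11) = mex({0, 1, 2, 3, 4, 5}) = 6
G(12) = mex({0, 1, 2, 3, 5, 6, 7}) = 4
G(13) = mex({0, 2, 3, 4, 6, 7}) = 1
G(14) = mex({0, 1, 4, 5, 6, 7}) = 2
G(15) = mex({0, 1, 2, 3, 4, 5, 6}) = 7
G(16) = mex({0, 2, 3, 5, 6, 7}) = 1
G(17) = mex({0, 1, 2, 3, 5, 6, 7}) = 4
G(18) = mex({0, 1, 2, 4, 5, 6}) = 3
G(19) = mex({0, 1, 3, 4, 5, 7}) = 2
G(20) = mex({0, 2, 3, 4, 5, 6, 7}) = 1
G(21) = mex({0, 1, 2, 3, 5, 6, 7}) = 4
G(22) = mex({0, 1, 2, 3, 4, 5, 7}) = 6
G(23) = mex({0, 1, 2, 3, 4, 5, 6}) = 7
G(24) = mex({0, 1, 2, 3, 5, 6, 7}) = 4
G(25) = mex({0, 2, 3, 4, 6, 7}) = 1
G(26) = mex({0, 1, 3, 4, 5, 6, 7}) = 2
G(27) = mex({0, 1, 2, 3, 4, 5, 6, 7}) = 8
G(28) = mex({0, 1, 2, 3, 4, 6, 7, 8}) = 5
G(29) = mex({0, 1, 2, 3, 5, 6, 7, 8, 9}) = 4
G(30) = mex({0, 1, 2, 3, 4, 5, 6, 9, 10}) = 7
G(31) = mex({0, 1, 3, 4, 5, 7, 10, 11}) = 2
G(32) = mex({0, 2, 3, 4, 5, 6, 7, 9, 11}) = 1
G(33) = mex({0, 1, 2, 3, 4, 5, 6, 7, 9, 12}) = 8
G(34) = mex({0, 1, 2, 3, 4, 5, 7, 8, 11, 12}) = 6
G(35) = mex({0, 1, 2, 3, 4, 5, 6, 8, 9, 10, 11}) = 7
G(36) = mex({0, 1, 2, 3, 5, 6, 7, 9, 10}) = 4
G(37) = mex({0, 2, 3, 4, 6, 7, 9, 10, 11, 12}) = 1
G(38) = mex({0, 1, 3, 4, 5, 6, 7, 9, 10, 11, 12}) = 2
G(39) = mex({0, 1, 2, 4, 5, 6, 7, 9, 10, 12, 14}) = 3
G(40) = mex({0, 2, 3, 4, 6, 7, 11, 12, 14}) = 1
Therefore G(40) = 1.

1


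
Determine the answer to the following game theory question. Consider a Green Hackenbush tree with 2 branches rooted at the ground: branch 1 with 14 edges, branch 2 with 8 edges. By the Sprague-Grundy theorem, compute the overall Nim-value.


The tree has 2 branches from the ground vertex.
In Green Hackenbush, the Nim-value of a simple path of length k is k.
Branch 1: length 14, Nim-value = 14
Branch 2: length 8, Nim-value = 8
Total Nim-value = XOR of all branch values:
0 XOR 14 = 14
14 XOR 8 = 6
Nim-value of the tree = 6

6


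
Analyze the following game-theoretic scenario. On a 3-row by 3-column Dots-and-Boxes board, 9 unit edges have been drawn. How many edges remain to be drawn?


Grid: 3 x 3 boxes, i.e. 4 rows and 4 columns of dots.
Horizontal edges: (rows + 1) * cols = 4 * 3 = 12
Vertical edges: rows * (cols + 1) = 3 * 4 = 12
Total edges: 12 + 12 = 24
Edges drawn: 9
Remaining: 24 - 9 = 15

15


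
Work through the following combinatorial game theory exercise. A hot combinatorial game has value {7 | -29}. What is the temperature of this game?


The game is {7 | -29}, a switch {a | b} with numbers a > b.
Cooling {a | b} by t gives {a - t | b + t}, which stops being hot when a - t = b + t, i.e. at t = (a - b)/2. So the temperature of a switch is (a - b)/2.
Temperature = (Left option - Right option) / 2
= (7 - (-29)) / 2
= 36 / 2
= 18

18


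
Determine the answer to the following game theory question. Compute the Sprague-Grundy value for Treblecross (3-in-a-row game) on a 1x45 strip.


Treblecross: place X on empty cells; 3-in-a-row wins.
Playing within two cells of an existing X lets the opponent win at once, so sensible play treats the cells i-2..i+2 around each X as dead. The player left with no safe cell loses, so this is a normal-play take-away game on strips of safe cells.
Placing X at cell i (0-indexed) of a strip of k safe cells leaves independent strips of sizes max(0, i-2) and max(0, k-i-3). Hence G(k) = mex{ G(max(0,i-2)) XOR G(max(0,k-i-3)) : 0 <= i < k }, with G(0) = 0.
G(1): splits (0,0):0^0=0 -> mex({0}) = 1
G(2): splits (0,0):0^0=0 -> mex({0}) = 1
G(3): splits (0,0):0^0=0 -> mex({0}) = 1
G(4): splits (0,1):0^1=1 (0,0):0^0=0 -> mex({0, 1}) = 2
G(5): splits (0,2):0^1=1 (0,1):0^1=1 (0,0):0^0=0 -> mex({0, 1}) = 2
G(6) = mex({1}) = 0
G(7) = mex({0, 1, 2}) = 3
G(8) = mex({0, 1, 2}) = 3
G(9) = mex({0, 2}) = 1
G(10) = mex({0, 2, 3}) = 1
G(11) = mex({0, 3}) = 1
G(12) = mex({1, 3}) = 0
G(13) = mex({0, 1, 2, 3}) = 4
G(14) = mex({0, 1, 2}) = 3
G(15) = mex({0, 1, 2}) = 3
G(16) = mex({0, 1, 2, 4}) = 3
G(17) = mex({0, 1, 3, 4}) = 2
G(18) = mex({0, 1, 3, 4}) = 2
G(19) = mex({0, 1, 3, 5}) = 2
G(20) = mex({0, 1, 2, 3, 5}) = 4
G(21) = mex({0, 1, 2, 3, 5}) = 4
G(22) = mex({1, 2, 6}) = 0
G(23) = mex({0, 1, 2, 3, 4, 6}) = 5
G(24) = mex({0, 1, 2, 3, 4}) = 5
G(25) = mex({0, 1, 3, 4, 7}) = 2
G(26) = mex({0, 1, 3, 4, 5, 7}) = 2
G(27) = mex({0, 1, 3, 5}) = 2
G(28) = mex({0, 1, 2, 5}) = 3
G(29) = mex({0, 1, 2, 4, 5, 6}) = 3
G(30) = mex({1, 2, 4, 6}) = 0
G(31) = mex({0, 1, 2, 3, 4, 6}) = 5
G(32) = mex({1, 2, 3, 4, 7}) = 0
G(33) = mex({0, 3, 7}) = 1
G(34) = mex({0, 2, 3, 5, 7}) = 1
G(35) = mex({0, 2, 3, 5, 6}) = 1
G(36) = mex({0, 1, 2, 5, 6}) = 3
G(37) = mex({0, 1, 2, 4, 5, 6}) = 3
G(38) = mex({0, 1, 2, 4}) = 3
G(39) = mex({0, 1, 2, 3, 4, 7}) = 5
G(40) = mex({0, 1, 2, 3, 4, 5, 7}) = 6
G(41) = mex({0, 1, 2, 3, 5, 7}) = 4
G(42) = mex({0, 1, 2, 3, 5, 6, 7}) = 4
G(43) = mex({0, 2, 3, 5, 6}) = 1
G(44) = mex({1, 2, 3, 4, 5, 6}) = 0
G(45) = mex({0, 1, 2, 3, 4, 6, 7}) = 5
Therefore G(45) = 5.

5
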